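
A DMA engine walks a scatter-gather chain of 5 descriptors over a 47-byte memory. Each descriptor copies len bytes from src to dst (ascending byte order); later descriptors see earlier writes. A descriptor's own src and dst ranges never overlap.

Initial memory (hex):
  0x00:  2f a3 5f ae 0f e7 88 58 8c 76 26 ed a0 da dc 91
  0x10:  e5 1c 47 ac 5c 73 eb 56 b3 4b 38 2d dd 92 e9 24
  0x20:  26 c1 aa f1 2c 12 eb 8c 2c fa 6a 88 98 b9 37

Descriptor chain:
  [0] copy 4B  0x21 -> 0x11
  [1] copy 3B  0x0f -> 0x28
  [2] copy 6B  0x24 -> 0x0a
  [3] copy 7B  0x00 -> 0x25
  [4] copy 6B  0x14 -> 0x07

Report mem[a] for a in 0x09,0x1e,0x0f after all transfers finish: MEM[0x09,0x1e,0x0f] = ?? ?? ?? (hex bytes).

  after D0: wrote 4B at 0x11 = c1aaf12c
  after D1: wrote 3B at 0x28 = 91e5c1
  after D2: wrote 6B at 0x0a = 2c12eb8c91e5
  after D3: wrote 7B at 0x25 = 2fa35fae0fe788
  after D4: wrote 6B at 0x07 = 2c73eb56b34b
query mem[0x09]=0xeb, mem[0x1e]=0xe9, mem[0x0f]=0xe5

MEM[0x09,0x1e,0x0f] = eb e9 e5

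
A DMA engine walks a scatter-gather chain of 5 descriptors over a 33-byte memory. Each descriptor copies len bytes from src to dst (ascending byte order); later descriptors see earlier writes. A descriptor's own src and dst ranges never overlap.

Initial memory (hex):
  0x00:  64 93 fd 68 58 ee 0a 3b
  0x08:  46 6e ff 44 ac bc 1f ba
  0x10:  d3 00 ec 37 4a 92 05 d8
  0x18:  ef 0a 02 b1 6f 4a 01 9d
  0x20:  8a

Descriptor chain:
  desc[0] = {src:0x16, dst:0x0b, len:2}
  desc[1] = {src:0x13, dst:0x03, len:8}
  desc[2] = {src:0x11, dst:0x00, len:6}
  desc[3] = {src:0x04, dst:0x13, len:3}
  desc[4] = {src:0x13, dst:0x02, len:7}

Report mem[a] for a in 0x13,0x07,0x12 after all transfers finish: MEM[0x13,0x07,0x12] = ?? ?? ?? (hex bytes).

[0] 0x16->0x0b len=2 : 05 d8
[1] 0x13->0x03 len=8 : 37 4a 92 05 d8 ef 0a 02
[2] 0x11->0x00 len=6 : 00 ec 37 4a 92 05
[3] 0x04->0x13 len=3 : 92 05 05
[4] 0x13->0x02 len=7 : 92 05 05 05 d8 ef 0a
query mem[0x13]=0x92, mem[0x07]=0xef, mem[0x12]=0xec

MEM[0x13,0x07,0x12] = 92 ef ec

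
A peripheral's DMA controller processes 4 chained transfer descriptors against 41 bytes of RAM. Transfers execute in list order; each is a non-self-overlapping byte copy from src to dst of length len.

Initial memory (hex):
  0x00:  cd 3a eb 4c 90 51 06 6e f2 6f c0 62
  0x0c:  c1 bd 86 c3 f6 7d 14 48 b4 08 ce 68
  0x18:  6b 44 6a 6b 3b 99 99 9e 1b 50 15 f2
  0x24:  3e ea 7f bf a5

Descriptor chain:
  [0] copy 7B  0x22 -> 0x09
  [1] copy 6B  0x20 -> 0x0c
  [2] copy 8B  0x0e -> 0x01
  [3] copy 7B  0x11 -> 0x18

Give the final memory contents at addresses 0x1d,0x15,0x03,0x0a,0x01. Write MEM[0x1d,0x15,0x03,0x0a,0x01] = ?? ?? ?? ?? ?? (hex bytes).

MEM[0x1d,0x15,0x03,0x0a,0x01] = ce 08 3e f2 15

D0: mem[0x09..0x0f] <- [15 f2 3e ea 7f bf a5]
D1: mem[0x0c..0x11] <- [1b 50 15 f2 3e ea]
D2: mem[0x01..0x08] <- [15 f2 3e ea 14 48 b4 08]
D3: mem[0x18..0x1e] <- [ea 14 48 b4 08 ce 68]
query mem[0x1d]=0xce, mem[0x15]=0x08, mem[0x03]=0x3e, mem[0x0a]=0xf2, mem[0x01]=0x15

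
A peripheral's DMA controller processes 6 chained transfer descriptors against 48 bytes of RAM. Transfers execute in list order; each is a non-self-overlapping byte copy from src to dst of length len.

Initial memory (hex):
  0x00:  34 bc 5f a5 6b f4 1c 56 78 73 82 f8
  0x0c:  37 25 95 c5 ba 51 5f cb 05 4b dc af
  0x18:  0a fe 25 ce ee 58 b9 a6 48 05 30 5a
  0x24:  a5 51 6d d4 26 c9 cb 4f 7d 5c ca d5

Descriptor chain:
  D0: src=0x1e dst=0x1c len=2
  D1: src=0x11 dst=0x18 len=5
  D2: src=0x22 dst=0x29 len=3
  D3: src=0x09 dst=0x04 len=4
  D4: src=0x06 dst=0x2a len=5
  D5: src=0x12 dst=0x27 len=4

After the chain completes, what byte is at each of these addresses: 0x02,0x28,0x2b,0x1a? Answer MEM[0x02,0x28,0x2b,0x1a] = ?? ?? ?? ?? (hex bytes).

#0 dst[0x1c+2] := {0xb9,0xa6}
#1 dst[0x18+5] := {0x51,0x5f,0xcb,0x05,0x4b}
#2 dst[0x29+3] := {0x30,0x5a,0xa5}
#3 dst[0x04+4] := {0x73,0x82,0xf8,0x37}
#4 dst[0x2a+5] := {0xf8,0x37,0x78,0x73,0x82}
#5 dst[0x27+4] := {0x5f,0xcb,0x05,0x4b}
query mem[0x02]=0x5f, mem[0x28]=0xcb, mem[0x2b]=0x37, mem[0x1a]=0xcb

MEM[0x02,0x28,0x2b,0x1a] = 5f cb 37 cb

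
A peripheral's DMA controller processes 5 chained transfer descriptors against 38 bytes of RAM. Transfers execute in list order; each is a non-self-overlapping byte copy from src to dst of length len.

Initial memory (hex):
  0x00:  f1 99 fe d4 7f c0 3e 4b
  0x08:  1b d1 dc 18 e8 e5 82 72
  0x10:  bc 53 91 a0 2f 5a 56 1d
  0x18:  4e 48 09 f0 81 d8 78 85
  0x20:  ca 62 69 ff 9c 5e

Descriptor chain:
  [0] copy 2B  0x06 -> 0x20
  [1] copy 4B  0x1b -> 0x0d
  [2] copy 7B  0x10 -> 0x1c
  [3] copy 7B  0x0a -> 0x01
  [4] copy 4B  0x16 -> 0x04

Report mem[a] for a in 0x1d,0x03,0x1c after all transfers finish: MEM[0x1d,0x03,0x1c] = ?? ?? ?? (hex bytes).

MEM[0x1d,0x03,0x1c] = 53 e8 78

#0 dst[0x20+2] := {0x3e,0x4b}
#1 dst[0x0d+4] := {0xf0,0x81,0xd8,0x78}
#2 dst[0x1c+7] := {0x78,0x53,0x91,0xa0,0x2f,0x5a,0x56}
#3 dst[0x01+7] := {0xdc,0x18,0xe8,0xf0,0x81,0xd8,0x78}
#4 dst[0x04+4] := {0x56,0x1d,0x4e,0x48}
query mem[0x1d]=0x53, mem[0x03]=0xe8, mem[0x1c]=0x78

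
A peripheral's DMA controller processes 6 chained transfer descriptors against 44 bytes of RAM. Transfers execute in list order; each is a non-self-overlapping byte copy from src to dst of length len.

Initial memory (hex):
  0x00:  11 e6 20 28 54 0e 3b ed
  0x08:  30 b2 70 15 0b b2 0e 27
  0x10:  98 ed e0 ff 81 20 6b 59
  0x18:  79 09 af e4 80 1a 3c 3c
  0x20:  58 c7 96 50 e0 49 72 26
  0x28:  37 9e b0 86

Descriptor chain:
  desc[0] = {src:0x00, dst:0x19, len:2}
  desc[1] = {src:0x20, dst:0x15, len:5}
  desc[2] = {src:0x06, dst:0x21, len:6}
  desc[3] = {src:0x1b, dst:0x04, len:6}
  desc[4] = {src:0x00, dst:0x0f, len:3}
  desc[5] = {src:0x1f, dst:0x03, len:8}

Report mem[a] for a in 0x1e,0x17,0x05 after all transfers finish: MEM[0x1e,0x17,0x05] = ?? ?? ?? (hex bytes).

MEM[0x1e,0x17,0x05] = 3c 96 3b

D0: mem[0x19..0x1a] <- [11 e6]
D1: mem[0x15..0x19] <- [58 c7 96 50 e0]
D2: mem[0x21..0x26] <- [3b ed 30 b2 70 15]
D3: mem[0x04..0x09] <- [e4 80 1a 3c 3c 58]
D4: mem[0x0f..0x11] <- [11 e6 20]
D5: mem[0x03..0x0a] <- [3c 58 3b ed 30 b2 70 15]
query mem[0x1e]=0x3c, mem[0x17]=0x96, mem[0x05]=0x3b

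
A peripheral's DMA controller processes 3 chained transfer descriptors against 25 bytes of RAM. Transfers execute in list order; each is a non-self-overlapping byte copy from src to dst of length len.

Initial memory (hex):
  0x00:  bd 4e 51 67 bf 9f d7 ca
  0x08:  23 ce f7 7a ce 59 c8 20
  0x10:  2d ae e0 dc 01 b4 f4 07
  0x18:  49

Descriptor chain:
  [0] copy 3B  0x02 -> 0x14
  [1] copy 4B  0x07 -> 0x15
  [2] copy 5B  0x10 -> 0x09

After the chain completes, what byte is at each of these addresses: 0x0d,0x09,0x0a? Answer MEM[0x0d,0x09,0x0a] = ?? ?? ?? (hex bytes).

MEM[0x0d,0x09,0x0a] = 51 2d ae

[0] 0x02->0x14 len=3 : 51 67 bf
[1] 0x07->0x15 len=4 : ca 23 ce f7
[2] 0x10->0x09 len=5 : 2d ae e0 dc 51
query mem[0x0d]=0x51, mem[0x09]=0x2d, mem[0x0a]=0xae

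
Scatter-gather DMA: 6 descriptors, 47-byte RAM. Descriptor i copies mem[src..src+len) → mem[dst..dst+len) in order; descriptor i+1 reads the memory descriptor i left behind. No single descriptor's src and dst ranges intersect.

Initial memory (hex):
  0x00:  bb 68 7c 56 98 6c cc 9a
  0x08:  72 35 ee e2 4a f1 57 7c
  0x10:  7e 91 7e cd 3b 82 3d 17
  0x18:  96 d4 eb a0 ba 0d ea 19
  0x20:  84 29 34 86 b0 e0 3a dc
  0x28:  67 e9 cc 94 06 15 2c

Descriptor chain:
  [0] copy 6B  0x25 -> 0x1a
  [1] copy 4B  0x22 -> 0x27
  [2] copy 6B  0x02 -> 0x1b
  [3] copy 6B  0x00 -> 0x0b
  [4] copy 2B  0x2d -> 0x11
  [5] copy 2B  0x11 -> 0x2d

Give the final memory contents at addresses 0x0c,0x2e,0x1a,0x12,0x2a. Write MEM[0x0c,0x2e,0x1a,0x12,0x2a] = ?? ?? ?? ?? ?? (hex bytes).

  after D0: wrote 6B at 0x1a = e03adc67e9cc
  after D1: wrote 4B at 0x27 = 3486b0e0
  after D2: wrote 6B at 0x1b = 7c56986ccc9a
  after D3: wrote 6B at 0x0b = bb687c56986c
  after D4: wrote 2B at 0x11 = 152c
  after D5: wrote 2B at 0x2d = 152c
query mem[0x0c]=0x68, mem[0x2e]=0x2c, mem[0x1a]=0xe0, mem[0x12]=0x2c, mem[0x2a]=0xe0

MEM[0x0c,0x2e,0x1a,0x12,0x2a] = 68 2c e0 2c e0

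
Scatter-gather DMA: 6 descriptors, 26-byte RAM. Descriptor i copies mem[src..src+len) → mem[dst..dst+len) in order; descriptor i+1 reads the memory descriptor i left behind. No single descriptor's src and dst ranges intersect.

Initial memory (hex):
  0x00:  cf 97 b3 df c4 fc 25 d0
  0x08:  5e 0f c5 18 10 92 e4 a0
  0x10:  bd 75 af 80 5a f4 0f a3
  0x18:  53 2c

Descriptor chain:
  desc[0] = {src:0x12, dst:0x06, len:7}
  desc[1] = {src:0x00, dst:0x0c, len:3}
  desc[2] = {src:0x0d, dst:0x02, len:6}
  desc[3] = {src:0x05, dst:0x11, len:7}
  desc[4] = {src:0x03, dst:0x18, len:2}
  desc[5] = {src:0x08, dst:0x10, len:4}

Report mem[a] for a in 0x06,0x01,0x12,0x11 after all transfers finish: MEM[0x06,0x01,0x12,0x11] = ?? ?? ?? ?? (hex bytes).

[0] 0x12->0x06 len=7 : af 80 5a f4 0f a3 53
[1] 0x00->0x0c len=3 : cf 97 b3
[2] 0x0d->0x02 len=6 : 97 b3 a0 bd 75 af
[3] 0x05->0x11 len=7 : bd 75 af 5a f4 0f a3
[4] 0x03->0x18 len=2 : b3 a0
[5] 0x08->0x10 len=4 : 5a f4 0f a3
query mem[0x06]=0x75, mem[0x01]=0x97, mem[0x12]=0x0f, mem[0x11]=0xf4

MEM[0x06,0x01,0x12,0x11] = 75 97 0f f4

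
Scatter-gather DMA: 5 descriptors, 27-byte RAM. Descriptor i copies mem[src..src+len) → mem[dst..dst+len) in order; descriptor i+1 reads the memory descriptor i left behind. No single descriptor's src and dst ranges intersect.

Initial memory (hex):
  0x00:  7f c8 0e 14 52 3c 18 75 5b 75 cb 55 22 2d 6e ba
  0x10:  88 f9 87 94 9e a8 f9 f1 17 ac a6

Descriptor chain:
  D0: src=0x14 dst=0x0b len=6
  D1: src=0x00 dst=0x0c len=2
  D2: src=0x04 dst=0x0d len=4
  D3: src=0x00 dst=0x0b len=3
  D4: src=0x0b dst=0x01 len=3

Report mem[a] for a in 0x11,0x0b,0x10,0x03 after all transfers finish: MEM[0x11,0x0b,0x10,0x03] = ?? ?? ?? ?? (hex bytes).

#0 dst[0x0b+6] := {0x9e,0xa8,0xf9,0xf1,0x17,0xac}
#1 dst[0x0c+2] := {0x7f,0xc8}
#2 dst[0x0d+4] := {0x52,0x3c,0x18,0x75}
#3 dst[0x0b+3] := {0x7f,0xc8,0x0e}
#4 dst[0x01+3] := {0x7f,0xc8,0x0e}
query mem[0x11]=0xf9, mem[0x0b]=0x7f, mem[0x10]=0x75, mem[0x03]=0x0e

MEM[0x11,0x0b,0x10,0x03] = f9 7f 75 0e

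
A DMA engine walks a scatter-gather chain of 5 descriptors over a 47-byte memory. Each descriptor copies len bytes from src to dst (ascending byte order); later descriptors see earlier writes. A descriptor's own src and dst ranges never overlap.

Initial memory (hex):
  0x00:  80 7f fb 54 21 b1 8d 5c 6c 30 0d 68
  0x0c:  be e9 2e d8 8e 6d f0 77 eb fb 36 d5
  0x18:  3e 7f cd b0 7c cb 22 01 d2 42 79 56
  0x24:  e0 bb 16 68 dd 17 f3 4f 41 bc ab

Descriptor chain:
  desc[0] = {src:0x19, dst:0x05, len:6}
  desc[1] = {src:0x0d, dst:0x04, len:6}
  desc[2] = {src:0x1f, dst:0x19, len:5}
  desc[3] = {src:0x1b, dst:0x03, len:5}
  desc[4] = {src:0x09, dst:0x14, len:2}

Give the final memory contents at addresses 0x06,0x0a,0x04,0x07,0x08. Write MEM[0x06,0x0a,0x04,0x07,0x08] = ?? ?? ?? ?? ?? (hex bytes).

#0 dst[0x05+6] := {0x7f,0xcd,0xb0,0x7c,0xcb,0x22}
#1 dst[0x04+6] := {0xe9,0x2e,0xd8,0x8e,0x6d,0xf0}
#2 dst[0x19+5] := {0x01,0xd2,0x42,0x79,0x56}
#3 dst[0x03+5] := {0x42,0x79,0x56,0x22,0x01}
#4 dst[0x14+2] := {0xf0,0x22}
query mem[0x06]=0x22, mem[0x0a]=0x22, mem[0x04]=0x79, mem[0x07]=0x01, mem[0x08]=0x6d

MEM[0x06,0x0a,0x04,0x07,0x08] = 22 22 79 01 6d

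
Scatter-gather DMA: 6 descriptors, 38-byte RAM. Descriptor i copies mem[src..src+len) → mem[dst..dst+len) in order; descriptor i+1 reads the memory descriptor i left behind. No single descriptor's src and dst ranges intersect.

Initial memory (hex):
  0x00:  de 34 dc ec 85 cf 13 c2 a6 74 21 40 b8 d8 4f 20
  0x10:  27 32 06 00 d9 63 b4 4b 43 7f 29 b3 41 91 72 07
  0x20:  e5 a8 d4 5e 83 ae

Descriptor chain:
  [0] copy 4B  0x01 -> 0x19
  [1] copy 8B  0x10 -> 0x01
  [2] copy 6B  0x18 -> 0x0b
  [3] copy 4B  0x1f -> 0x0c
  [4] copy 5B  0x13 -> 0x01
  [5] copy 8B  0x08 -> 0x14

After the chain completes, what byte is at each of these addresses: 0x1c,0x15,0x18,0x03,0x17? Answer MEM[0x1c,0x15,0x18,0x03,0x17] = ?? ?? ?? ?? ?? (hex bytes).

D0: mem[0x19..0x1c] <- [34 dc ec 85]
D1: mem[0x01..0x08] <- [27 32 06 00 d9 63 b4 4b]
D2: mem[0x0b..0x10] <- [43 34 dc ec 85 91]
D3: mem[0x0c..0x0f] <- [07 e5 a8 d4]
D4: mem[0x01..0x05] <- [00 d9 63 b4 4b]
D5: mem[0x14..0x1b] <- [4b 74 21 43 07 e5 a8 d4]
query mem[0x1c]=0x85, mem[0x15]=0x74, mem[0x18]=0x07, mem[0x03]=0x63, mem[0x17]=0x43

MEM[0x1c,0x15,0x18,0x03,0x17] = 85 74 07 63 43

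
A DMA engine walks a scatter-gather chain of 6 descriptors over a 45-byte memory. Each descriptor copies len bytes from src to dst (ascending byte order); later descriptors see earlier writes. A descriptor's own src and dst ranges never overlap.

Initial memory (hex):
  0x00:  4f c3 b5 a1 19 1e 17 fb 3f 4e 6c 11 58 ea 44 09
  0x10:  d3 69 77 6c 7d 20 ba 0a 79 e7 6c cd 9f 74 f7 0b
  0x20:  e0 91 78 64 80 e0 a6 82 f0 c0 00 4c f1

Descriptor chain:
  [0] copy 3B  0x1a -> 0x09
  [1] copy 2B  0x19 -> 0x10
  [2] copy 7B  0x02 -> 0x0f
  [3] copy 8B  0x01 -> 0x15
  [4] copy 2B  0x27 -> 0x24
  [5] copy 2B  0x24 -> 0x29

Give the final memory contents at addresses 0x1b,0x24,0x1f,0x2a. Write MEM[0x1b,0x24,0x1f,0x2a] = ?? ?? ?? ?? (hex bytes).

  after D0: wrote 3B at 0x09 = 6ccd9f
  after D1: wrote 2B at 0x10 = e76c
  after D2: wrote 7B at 0x0f = b5a1191e17fb3f
  after D3: wrote 8B at 0x15 = c3b5a1191e17fb3f
  after D4: wrote 2B at 0x24 = 82f0
  after D5: wrote 2B at 0x29 = 82f0
query mem[0x1b]=0xfb, mem[0x24]=0x82, mem[0x1f]=0x0b, mem[0x2a]=0xf0

MEM[0x1b,0x24,0x1f,0x2a] = fb 82 0b f0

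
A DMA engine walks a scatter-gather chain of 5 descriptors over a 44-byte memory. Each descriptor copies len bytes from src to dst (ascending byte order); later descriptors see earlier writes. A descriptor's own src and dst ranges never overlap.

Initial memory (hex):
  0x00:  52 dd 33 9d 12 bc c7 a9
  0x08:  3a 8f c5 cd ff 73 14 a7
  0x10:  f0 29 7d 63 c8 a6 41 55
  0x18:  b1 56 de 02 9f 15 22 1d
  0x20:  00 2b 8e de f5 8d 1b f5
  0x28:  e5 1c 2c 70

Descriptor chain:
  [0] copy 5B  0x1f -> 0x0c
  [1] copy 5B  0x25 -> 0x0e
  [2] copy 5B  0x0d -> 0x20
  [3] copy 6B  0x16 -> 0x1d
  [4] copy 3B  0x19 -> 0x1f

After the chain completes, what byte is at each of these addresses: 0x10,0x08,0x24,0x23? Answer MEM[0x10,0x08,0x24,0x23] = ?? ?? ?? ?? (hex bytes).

#0 dst[0x0c+5] := {0x1d,0x00,0x2b,0x8e,0xde}
#1 dst[0x0e+5] := {0x8d,0x1b,0xf5,0xe5,0x1c}
#2 dst[0x20+5] := {0x00,0x8d,0x1b,0xf5,0xe5}
#3 dst[0x1d+6] := {0x41,0x55,0xb1,0x56,0xde,0x02}
#4 dst[0x1f+3] := {0x56,0xde,0x02}
query mem[0x10]=0xf5, mem[0x08]=0x3a, mem[0x24]=0xe5, mem[0x23]=0xf5

MEM[0x10,0x08,0x24,0x23] = f5 3a e5 f5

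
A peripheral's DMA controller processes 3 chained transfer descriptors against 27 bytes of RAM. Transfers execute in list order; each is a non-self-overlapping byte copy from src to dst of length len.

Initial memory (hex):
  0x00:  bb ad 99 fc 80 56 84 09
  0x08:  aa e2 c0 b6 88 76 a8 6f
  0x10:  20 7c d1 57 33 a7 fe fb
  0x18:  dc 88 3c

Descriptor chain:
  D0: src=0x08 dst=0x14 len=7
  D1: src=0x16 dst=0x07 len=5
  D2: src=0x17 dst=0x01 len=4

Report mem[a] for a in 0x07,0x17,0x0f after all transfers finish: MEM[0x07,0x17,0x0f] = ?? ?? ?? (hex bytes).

[0] 0x08->0x14 len=7 : aa e2 c0 b6 88 76 a8
[1] 0x16->0x07 len=5 : c0 b6 88 76 a8
[2] 0x17->0x01 len=4 : b6 88 76 a8
query mem[0x07]=0xc0, mem[0x17]=0xb6, mem[0x0f]=0x6f

MEM[0x07,0x17,0x0f] = c0 b6 6f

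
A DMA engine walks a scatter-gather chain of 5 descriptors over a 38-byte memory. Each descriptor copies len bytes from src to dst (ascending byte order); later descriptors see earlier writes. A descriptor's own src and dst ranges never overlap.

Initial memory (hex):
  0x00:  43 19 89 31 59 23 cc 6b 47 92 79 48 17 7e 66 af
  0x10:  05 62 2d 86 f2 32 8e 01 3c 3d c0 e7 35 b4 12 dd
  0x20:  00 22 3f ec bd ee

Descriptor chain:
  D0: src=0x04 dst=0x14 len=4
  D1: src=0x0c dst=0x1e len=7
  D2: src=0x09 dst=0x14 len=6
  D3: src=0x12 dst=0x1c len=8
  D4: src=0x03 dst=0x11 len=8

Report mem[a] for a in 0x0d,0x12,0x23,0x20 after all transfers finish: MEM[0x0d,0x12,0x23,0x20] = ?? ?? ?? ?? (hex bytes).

D0: mem[0x14..0x17] <- [59 23 cc 6b]
D1: mem[0x1e..0x24] <- [17 7e 66 af 05 62 2d]
D2: mem[0x14..0x19] <- [92 79 48 17 7e 66]
D3: mem[0x1c..0x23] <- [2d 86 92 79 48 17 7e 66]
D4: mem[0x11..0x18] <- [31 59 23 cc 6b 47 92 79]
query mem[0x0d]=0x7e, mem[0x12]=0x59, mem[0x23]=0x66, mem[0x20]=0x48

MEM[0x0d,0x12,0x23,0x20] = 7e 59 66 48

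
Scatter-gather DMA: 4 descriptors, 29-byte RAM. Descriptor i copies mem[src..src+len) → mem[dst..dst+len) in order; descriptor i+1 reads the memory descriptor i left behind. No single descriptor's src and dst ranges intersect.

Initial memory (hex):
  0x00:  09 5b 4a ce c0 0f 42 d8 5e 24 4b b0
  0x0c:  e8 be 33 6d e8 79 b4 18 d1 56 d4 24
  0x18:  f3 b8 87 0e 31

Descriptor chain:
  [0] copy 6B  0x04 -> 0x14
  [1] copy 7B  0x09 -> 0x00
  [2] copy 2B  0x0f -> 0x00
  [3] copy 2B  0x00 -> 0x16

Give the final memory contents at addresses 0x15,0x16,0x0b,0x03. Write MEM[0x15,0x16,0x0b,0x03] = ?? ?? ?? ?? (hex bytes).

MEM[0x15,0x16,0x0b,0x03] = 0f 6d b0 e8

[0] 0x04->0x14 len=6 : c0 0f 42 d8 5e 24
[1] 0x09->0x00 len=7 : 24 4b b0 e8 be 33 6d
[2] 0x0f->0x00 len=2 : 6d e8
[3] 0x00->0x16 len=2 : 6d e8
query mem[0x15]=0x0f, mem[0x16]=0x6d, mem[0x0b]=0xb0, mem[0x03]=0xe8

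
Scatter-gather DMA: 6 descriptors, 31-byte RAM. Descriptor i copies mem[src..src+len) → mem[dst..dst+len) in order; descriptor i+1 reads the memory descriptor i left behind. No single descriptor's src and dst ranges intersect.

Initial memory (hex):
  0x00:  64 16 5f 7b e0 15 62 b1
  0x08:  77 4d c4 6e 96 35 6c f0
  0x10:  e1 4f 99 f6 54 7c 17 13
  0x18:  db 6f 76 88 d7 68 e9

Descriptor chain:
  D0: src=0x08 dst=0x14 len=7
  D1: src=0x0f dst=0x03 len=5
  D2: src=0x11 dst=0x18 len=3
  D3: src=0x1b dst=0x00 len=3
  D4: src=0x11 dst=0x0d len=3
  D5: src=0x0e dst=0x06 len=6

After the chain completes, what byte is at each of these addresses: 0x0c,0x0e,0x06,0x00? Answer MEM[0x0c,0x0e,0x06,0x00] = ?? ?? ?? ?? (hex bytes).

MEM[0x0c,0x0e,0x06,0x00] = 96 99 99 88

[0] 0x08->0x14 len=7 : 77 4d c4 6e 96 35 6c
[1] 0x0f->0x03 len=5 : f0 e1 4f 99 f6
[2] 0x11->0x18 len=3 : 4f 99 f6
[3] 0x1b->0x00 len=3 : 88 d7 68
[4] 0x11->0x0d len=3 : 4f 99 f6
[5] 0x0e->0x06 len=6 : 99 f6 e1 4f 99 f6
query mem[0x0c]=0x96, mem[0x0e]=0x99, mem[0x06]=0x99, mem[0x00]=0x88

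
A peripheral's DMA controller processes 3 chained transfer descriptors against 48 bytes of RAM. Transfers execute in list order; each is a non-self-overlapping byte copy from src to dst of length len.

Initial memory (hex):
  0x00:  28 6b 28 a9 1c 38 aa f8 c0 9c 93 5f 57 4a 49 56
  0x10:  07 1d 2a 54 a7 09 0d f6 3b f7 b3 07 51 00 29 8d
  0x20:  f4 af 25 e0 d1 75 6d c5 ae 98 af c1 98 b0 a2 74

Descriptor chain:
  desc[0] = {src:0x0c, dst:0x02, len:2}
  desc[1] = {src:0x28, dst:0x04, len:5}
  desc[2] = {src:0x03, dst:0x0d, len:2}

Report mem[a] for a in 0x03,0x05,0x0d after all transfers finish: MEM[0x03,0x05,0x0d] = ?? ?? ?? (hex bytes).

  after D0: wrote 2B at 0x02 = 574a
  after D1: wrote 5B at 0x04 = ae98afc198
  after D2: wrote 2B at 0x0d = 4aae
query mem[0x03]=0x4a, mem[0x05]=0x98, mem[0x0d]=0x4a

MEM[0x03,0x05,0x0d] = 4a 98 4a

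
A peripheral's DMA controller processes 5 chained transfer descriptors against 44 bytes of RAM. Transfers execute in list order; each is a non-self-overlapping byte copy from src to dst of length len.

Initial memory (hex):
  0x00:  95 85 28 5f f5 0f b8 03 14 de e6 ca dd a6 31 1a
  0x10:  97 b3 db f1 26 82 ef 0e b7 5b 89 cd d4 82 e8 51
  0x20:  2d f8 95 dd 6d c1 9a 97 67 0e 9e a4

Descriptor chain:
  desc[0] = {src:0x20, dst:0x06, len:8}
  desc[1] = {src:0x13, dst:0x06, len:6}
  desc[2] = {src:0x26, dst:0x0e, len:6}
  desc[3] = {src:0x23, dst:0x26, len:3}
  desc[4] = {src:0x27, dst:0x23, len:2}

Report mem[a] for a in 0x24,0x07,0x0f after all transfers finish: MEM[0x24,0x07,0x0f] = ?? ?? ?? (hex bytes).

D0: mem[0x06..0x0d] <- [2d f8 95 dd 6d c1 9a 97]
D1: mem[0x06..0x0b] <- [f1 26 82 ef 0e b7]
D2: mem[0x0e..0x13] <- [9a 97 67 0e 9e a4]
D3: mem[0x26..0x28] <- [dd 6d c1]
D4: mem[0x23..0x24] <- [6d c1]
query mem[0x24]=0xc1, mem[0x07]=0x26, mem[0x0f]=0x97

MEM[0x24,0x07,0x0f] = c1 26 97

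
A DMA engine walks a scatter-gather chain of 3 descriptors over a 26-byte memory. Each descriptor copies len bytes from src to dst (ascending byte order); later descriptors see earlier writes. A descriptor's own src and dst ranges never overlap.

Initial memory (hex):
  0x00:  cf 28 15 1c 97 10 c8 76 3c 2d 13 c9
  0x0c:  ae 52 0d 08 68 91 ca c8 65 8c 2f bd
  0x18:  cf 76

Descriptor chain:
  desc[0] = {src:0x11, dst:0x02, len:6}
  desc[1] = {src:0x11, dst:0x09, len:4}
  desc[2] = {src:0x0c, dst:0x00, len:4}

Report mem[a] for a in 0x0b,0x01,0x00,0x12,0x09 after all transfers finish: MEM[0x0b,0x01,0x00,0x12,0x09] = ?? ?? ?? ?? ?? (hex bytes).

#0 dst[0x02+6] := {0x91,0xca,0xc8,0x65,0x8c,0x2f}
#1 dst[0x09+4] := {0x91,0xca,0xc8,0x65}
#2 dst[0x00+4] := {0x65,0x52,0x0d,0x08}
query mem[0x0b]=0xc8, mem[0x01]=0x52, mem[0x00]=0x65, mem[0x12]=0xca, mem[0x09]=0x91

MEM[0x0b,0x01,0x00,0x12,0x09] = c8 52 65 ca 91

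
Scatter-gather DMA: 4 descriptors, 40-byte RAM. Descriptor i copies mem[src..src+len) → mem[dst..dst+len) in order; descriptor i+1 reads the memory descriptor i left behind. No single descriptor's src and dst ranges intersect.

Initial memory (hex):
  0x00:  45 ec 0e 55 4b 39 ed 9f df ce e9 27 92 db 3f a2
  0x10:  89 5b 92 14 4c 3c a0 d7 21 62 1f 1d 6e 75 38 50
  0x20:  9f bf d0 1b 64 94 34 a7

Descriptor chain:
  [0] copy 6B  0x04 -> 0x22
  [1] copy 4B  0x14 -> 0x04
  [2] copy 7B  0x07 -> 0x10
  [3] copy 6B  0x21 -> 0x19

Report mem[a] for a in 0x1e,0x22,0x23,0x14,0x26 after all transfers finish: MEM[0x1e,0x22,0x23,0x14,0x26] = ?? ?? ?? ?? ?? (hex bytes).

D0: mem[0x22..0x27] <- [4b 39 ed 9f df ce]
D1: mem[0x04..0x07] <- [4c 3c a0 d7]
D2: mem[0x10..0x16] <- [d7 df ce e9 27 92 db]
D3: mem[0x19..0x1e] <- [bf 4b 39 ed 9f df]
query mem[0x1e]=0xdf, mem[0x22]=0x4b, mem[0x23]=0x39, mem[0x14]=0x27, mem[0x26]=0xdf

MEM[0x1e,0x22,0x23,0x14,0x26] = df 4b 39 27 df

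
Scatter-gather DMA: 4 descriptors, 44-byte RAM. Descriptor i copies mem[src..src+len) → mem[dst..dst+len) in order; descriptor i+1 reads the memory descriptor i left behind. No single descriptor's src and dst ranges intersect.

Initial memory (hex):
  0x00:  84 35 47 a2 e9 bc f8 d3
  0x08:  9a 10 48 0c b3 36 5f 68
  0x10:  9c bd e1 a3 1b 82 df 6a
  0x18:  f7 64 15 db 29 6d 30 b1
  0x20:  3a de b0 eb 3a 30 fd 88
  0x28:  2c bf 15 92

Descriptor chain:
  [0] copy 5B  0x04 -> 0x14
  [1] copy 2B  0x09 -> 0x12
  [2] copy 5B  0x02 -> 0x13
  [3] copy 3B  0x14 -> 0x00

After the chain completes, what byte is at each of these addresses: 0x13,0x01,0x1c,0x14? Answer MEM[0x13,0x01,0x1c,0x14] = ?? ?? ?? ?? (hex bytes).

MEM[0x13,0x01,0x1c,0x14] = 47 e9 29 a2

  after D0: wrote 5B at 0x14 = e9bcf8d39a
  after D1: wrote 2B at 0x12 = 1048
  after D2: wrote 5B at 0x13 = 47a2e9bcf8
  after D3: wrote 3B at 0x00 = a2e9bc
query mem[0x13]=0x47, mem[0x01]=0xe9, mem[0x1c]=0x29, mem[0x14]=0xa2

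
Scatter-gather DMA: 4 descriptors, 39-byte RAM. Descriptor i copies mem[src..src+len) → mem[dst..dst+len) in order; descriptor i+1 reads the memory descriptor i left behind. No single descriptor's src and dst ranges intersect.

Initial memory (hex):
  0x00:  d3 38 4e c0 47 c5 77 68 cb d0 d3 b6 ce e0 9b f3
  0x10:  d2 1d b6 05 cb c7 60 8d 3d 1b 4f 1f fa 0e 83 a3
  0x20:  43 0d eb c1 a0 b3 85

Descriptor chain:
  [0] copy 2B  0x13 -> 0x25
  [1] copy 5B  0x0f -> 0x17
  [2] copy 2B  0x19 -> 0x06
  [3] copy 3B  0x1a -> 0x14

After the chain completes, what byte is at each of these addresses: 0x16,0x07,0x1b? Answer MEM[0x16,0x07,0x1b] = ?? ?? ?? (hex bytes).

[0] 0x13->0x25 len=2 : 05 cb
[1] 0x0f->0x17 len=5 : f3 d2 1d b6 05
[2] 0x19->0x06 len=2 : 1d b6
[3] 0x1a->0x14 len=3 : b6 05 fa
query mem[0x16]=0xfa, mem[0x07]=0xb6, mem[0x1b]=0x05

MEM[0x16,0x07,0x1b] = fa b6 05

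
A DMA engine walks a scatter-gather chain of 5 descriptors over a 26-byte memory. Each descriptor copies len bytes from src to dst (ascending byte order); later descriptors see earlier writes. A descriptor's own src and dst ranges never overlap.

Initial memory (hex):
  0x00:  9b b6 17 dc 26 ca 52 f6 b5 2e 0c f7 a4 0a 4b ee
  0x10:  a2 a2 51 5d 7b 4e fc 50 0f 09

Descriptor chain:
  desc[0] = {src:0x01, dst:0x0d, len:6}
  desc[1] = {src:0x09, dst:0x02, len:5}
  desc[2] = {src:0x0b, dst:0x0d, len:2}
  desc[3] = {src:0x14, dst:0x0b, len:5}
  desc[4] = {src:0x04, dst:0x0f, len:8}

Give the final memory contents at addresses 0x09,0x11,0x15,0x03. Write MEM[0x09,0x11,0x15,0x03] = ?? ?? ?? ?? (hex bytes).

MEM[0x09,0x11,0x15,0x03] = 2e b6 0c 0c

D0: mem[0x0d..0x12] <- [b6 17 dc 26 ca 52]
D1: mem[0x02..0x06] <- [2e 0c f7 a4 b6]
D2: mem[0x0d..0x0e] <- [f7 a4]
D3: mem[0x0b..0x0f] <- [7b 4e fc 50 0f]
D4: mem[0x0f..0x16] <- [f7 a4 b6 f6 b5 2e 0c 7b]
query mem[0x09]=0x2e, mem[0x11]=0xb6, mem[0x15]=0x0c, mem[0x03]=0x0c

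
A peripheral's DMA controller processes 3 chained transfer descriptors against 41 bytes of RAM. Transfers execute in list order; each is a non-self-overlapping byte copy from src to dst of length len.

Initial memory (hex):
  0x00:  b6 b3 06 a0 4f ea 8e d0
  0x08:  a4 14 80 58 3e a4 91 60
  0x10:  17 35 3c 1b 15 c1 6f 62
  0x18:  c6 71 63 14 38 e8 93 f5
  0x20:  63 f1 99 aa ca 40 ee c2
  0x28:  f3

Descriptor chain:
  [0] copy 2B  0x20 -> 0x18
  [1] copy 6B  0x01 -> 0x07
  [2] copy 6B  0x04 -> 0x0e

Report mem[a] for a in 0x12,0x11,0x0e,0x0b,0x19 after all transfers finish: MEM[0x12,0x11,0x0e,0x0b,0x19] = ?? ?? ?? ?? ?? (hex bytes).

MEM[0x12,0x11,0x0e,0x0b,0x19] = 06 b3 4f ea f1

#0 dst[0x18+2] := {0x63,0xf1}
#1 dst[0x07+6] := {0xb3,0x06,0xa0,0x4f,0xea,0x8e}
#2 dst[0x0e+6] := {0x4f,0xea,0x8e,0xb3,0x06,0xa0}
query mem[0x12]=0x06, mem[0x11]=0xb3, mem[0x0e]=0x4f, mem[0x0b]=0xea, mem[0x19]=0xf1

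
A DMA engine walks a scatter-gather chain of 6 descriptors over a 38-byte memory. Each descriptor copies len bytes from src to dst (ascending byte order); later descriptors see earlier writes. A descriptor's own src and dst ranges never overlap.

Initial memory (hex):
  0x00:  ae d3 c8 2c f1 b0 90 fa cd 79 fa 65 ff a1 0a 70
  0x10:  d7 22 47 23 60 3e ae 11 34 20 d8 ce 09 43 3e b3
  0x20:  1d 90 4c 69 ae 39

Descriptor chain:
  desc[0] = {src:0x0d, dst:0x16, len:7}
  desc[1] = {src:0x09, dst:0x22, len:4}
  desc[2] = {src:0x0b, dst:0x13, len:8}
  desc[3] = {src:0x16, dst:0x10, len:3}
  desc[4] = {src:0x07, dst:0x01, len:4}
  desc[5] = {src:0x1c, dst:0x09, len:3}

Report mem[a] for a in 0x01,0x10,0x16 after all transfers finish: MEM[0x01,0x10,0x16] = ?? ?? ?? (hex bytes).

#0 dst[0x16+7] := {0xa1,0x0a,0x70,0xd7,0x22,0x47,0x23}
#1 dst[0x22+4] := {0x79,0xfa,0x65,0xff}
#2 dst[0x13+8] := {0x65,0xff,0xa1,0x0a,0x70,0xd7,0x22,0x47}
#3 dst[0x10+3] := {0x0a,0x70,0xd7}
#4 dst[0x01+4] := {0xfa,0xcd,0x79,0xfa}
#5 dst[0x09+3] := {0x23,0x43,0x3e}
query mem[0x01]=0xfa, mem[0x10]=0x0a, mem[0x16]=0x0a

MEM[0x01,0x10,0x16] = fa 0a 0a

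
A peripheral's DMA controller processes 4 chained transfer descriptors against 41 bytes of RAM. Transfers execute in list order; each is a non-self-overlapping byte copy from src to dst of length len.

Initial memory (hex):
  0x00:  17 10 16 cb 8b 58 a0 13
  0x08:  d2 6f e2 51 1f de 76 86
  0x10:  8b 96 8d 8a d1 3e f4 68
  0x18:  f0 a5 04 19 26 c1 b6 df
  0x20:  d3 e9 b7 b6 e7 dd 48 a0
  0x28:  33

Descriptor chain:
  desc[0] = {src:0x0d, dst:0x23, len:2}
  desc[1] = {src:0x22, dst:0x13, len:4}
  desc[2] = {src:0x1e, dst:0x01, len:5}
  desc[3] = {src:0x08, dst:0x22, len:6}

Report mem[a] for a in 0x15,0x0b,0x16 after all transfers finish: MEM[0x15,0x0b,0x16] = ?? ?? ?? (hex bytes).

MEM[0x15,0x0b,0x16] = 76 51 dd

[0] 0x0d->0x23 len=2 : de 76
[1] 0x22->0x13 len=4 : b7 de 76 dd
[2] 0x1e->0x01 len=5 : b6 df d3 e9 b7
[3] 0x08->0x22 len=6 : d2 6f e2 51 1f de
query mem[0x15]=0x76, mem[0x0b]=0x51, mem[0x16]=0xdd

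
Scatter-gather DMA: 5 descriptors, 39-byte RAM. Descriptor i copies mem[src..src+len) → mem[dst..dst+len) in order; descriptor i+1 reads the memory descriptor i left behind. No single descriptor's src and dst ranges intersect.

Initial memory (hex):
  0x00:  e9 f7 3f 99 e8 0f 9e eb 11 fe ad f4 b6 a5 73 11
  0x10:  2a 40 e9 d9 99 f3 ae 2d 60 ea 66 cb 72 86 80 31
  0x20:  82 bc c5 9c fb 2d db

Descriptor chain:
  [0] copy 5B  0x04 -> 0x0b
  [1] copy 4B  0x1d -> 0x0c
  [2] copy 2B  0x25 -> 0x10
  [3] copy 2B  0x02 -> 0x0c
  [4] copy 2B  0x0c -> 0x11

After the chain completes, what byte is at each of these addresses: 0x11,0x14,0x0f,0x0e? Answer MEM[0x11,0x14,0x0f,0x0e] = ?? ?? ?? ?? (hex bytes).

MEM[0x11,0x14,0x0f,0x0e] = 3f 99 82 31

  after D0: wrote 5B at 0x0b = e80f9eeb11
  after D1: wrote 4B at 0x0c = 86803182
  after D2: wrote 2B at 0x10 = 2ddb
  after D3: wrote 2B at 0x0c = 3f99
  after D4: wrote 2B at 0x11 = 3f99
query mem[0x11]=0x3f, mem[0x14]=0x99, mem[0x0f]=0x82, mem[0x0e]=0x31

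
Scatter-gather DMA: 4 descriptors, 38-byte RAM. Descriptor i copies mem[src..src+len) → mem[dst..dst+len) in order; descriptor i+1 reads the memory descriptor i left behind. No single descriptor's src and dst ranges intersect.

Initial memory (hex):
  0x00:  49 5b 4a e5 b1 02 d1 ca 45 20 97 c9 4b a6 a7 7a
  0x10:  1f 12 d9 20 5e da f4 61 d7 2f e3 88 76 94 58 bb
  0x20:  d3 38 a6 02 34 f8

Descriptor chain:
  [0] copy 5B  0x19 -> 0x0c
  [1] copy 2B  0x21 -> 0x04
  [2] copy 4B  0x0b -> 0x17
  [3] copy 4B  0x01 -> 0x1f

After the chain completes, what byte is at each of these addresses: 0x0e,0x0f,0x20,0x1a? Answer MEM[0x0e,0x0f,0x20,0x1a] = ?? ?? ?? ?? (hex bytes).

D0: mem[0x0c..0x10] <- [2f e3 88 76 94]
D1: mem[0x04..0x05] <- [38 a6]
D2: mem[0x17..0x1a] <- [c9 2f e3 88]
D3: mem[0x1f..0x22] <- [5b 4a e5 38]
query mem[0x0e]=0x88, mem[0x0f]=0x76, mem[0x20]=0x4a, mem[0x1a]=0x88

MEM[0x0e,0x0f,0x20,0x1a] = 88 76 4a 88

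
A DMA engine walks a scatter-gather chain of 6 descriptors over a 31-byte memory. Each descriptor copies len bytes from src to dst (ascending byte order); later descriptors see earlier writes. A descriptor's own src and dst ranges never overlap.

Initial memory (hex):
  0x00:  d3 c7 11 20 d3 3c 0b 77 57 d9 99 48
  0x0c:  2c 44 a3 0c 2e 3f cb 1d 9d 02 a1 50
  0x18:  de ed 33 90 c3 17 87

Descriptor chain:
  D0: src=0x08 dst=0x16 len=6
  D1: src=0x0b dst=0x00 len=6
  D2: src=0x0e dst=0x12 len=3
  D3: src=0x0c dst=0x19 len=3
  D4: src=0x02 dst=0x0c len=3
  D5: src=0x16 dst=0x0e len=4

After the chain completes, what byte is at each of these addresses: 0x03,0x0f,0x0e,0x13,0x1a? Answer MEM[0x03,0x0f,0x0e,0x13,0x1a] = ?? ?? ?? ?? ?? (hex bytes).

  after D0: wrote 6B at 0x16 = 57d999482c44
  after D1: wrote 6B at 0x00 = 482c44a30c2e
  after D2: wrote 3B at 0x12 = a30c2e
  after D3: wrote 3B at 0x19 = 2c44a3
  after D4: wrote 3B at 0x0c = 44a30c
  after D5: wrote 4B at 0x0e = 57d9992c
query mem[0x03]=0xa3, mem[0x0f]=0xd9, mem[0x0e]=0x57, mem[0x13]=0x0c, mem[0x1a]=0x44

MEM[0x03,0x0f,0x0e,0x13,0x1a] = a3 d9 57 0c 44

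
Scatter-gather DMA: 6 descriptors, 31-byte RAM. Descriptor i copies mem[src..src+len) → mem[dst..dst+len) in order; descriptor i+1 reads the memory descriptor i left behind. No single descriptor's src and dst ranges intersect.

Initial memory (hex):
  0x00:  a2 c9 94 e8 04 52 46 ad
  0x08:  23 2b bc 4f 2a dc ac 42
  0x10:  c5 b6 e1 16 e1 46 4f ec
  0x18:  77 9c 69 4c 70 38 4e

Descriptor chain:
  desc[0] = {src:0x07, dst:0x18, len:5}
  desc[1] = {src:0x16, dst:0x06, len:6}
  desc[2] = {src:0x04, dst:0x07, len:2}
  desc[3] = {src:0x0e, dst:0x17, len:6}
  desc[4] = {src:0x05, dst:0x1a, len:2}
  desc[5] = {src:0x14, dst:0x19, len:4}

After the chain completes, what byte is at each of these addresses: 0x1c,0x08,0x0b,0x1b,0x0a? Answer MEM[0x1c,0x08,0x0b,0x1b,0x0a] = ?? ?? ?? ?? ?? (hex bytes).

MEM[0x1c,0x08,0x0b,0x1b,0x0a] = ac 52 bc 4f 2b

D0: mem[0x18..0x1c] <- [ad 23 2b bc 4f]
D1: mem[0x06..0x0b] <- [4f ec ad 23 2b bc]
D2: mem[0x07..0x08] <- [04 52]
D3: mem[0x17..0x1c] <- [ac 42 c5 b6 e1 16]
D4: mem[0x1a..0x1b] <- [52 4f]
D5: mem[0x19..0x1c] <- [e1 46 4f ac]
query mem[0x1c]=0xac, mem[0x08]=0x52, mem[0x0b]=0xbc, mem[0x1b]=0x4f, mem[0x0a]=0x2b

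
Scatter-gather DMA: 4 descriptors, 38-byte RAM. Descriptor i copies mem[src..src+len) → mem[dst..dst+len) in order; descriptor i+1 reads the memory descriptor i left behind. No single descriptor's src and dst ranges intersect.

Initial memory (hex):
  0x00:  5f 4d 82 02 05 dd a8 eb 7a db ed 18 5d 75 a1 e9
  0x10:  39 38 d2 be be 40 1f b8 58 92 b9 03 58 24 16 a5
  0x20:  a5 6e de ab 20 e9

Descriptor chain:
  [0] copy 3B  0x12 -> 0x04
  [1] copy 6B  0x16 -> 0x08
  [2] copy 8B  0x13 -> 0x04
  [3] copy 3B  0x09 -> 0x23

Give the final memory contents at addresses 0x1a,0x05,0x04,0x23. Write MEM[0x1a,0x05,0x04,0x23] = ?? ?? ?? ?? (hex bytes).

MEM[0x1a,0x05,0x04,0x23] = b9 be be 58

[0] 0x12->0x04 len=3 : d2 be be
[1] 0x16->0x08 len=6 : 1f b8 58 92 b9 03
[2] 0x13->0x04 len=8 : be be 40 1f b8 58 92 b9
[3] 0x09->0x23 len=3 : 58 92 b9
query mem[0x1a]=0xb9, mem[0x05]=0xbe, mem[0x04]=0xbe, mem[0x23]=0x58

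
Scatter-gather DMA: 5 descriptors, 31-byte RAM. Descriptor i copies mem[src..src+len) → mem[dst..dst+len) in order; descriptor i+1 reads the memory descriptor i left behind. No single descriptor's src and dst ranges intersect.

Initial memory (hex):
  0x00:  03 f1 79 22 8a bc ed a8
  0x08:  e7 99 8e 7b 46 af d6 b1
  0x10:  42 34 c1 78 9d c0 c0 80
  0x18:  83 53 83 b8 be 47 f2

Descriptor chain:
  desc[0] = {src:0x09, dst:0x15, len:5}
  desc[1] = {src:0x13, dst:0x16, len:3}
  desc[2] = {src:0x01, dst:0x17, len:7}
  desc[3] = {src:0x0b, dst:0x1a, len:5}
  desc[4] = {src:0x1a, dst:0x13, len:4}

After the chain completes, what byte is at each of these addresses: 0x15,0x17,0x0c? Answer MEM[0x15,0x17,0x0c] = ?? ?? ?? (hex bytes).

[0] 0x09->0x15 len=5 : 99 8e 7b 46 af
[1] 0x13->0x16 len=3 : 78 9d 99
[2] 0x01->0x17 len=7 : f1 79 22 8a bc ed a8
[3] 0x0b->0x1a len=5 : 7b 46 af d6 b1
[4] 0x1a->0x13 len=4 : 7b 46 af d6
query mem[0x15]=0xaf, mem[0x17]=0xf1, mem[0x0c]=0x46

MEM[0x15,0x17,0x0c] = af f1 46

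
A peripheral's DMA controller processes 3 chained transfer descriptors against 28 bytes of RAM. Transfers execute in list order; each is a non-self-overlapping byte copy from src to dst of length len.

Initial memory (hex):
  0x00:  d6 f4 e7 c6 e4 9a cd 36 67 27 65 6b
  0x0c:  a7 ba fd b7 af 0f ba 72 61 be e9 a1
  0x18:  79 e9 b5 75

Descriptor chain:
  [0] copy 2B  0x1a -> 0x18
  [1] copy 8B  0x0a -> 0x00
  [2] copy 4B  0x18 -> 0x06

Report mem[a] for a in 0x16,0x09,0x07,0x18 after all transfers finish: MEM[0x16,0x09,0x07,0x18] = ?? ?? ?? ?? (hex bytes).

  after D0: wrote 2B at 0x18 = b575
  after D1: wrote 8B at 0x00 = 656ba7bafdb7af0f
  after D2: wrote 4B at 0x06 = b575b575
query mem[0x16]=0xe9, mem[0x09]=0x75, mem[0x07]=0x75, mem[0x18]=0xb5

MEM[0x16,0x09,0x07,0x18] = e9 75 75 b5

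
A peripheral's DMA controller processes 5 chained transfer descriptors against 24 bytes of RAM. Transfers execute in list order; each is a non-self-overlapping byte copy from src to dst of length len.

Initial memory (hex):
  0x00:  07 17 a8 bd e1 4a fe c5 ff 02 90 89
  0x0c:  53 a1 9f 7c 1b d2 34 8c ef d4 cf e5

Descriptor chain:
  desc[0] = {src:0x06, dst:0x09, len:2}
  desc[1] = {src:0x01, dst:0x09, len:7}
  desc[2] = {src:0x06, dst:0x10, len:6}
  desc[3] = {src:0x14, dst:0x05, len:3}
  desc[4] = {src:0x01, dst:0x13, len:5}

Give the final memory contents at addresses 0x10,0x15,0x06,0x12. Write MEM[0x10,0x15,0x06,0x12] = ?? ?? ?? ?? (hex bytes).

  after D0: wrote 2B at 0x09 = fec5
  after D1: wrote 7B at 0x09 = 17a8bde14afec5
  after D2: wrote 6B at 0x10 = fec5ff17a8bd
  after D3: wrote 3B at 0x05 = a8bdcf
  after D4: wrote 5B at 0x13 = 17a8bde1a8
query mem[0x10]=0xfe, mem[0x15]=0xbd, mem[0x06]=0xbd, mem[0x12]=0xff

MEM[0x10,0x15,0x06,0x12] = fe bd bd ff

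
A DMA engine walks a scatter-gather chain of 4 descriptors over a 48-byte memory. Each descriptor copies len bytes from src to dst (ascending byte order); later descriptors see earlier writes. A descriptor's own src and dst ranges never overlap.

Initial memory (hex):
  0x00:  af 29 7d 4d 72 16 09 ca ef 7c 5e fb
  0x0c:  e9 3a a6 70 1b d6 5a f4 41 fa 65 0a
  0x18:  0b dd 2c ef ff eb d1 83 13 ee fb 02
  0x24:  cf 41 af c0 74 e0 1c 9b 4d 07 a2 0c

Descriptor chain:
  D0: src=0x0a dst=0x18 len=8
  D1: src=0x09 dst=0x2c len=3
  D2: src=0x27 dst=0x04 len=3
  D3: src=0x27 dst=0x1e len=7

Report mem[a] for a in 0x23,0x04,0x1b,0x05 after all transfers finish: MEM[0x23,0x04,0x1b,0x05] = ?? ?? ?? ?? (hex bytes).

[0] 0x0a->0x18 len=8 : 5e fb e9 3a a6 70 1b d6
[1] 0x09->0x2c len=3 : 7c 5e fb
[2] 0x27->0x04 len=3 : c0 74 e0
[3] 0x27->0x1e len=7 : c0 74 e0 1c 9b 7c 5e
query mem[0x23]=0x7c, mem[0x04]=0xc0, mem[0x1b]=0x3a, mem[0x05]=0x74

MEM[0x23,0x04,0x1b,0x05] = 7c c0 3a 74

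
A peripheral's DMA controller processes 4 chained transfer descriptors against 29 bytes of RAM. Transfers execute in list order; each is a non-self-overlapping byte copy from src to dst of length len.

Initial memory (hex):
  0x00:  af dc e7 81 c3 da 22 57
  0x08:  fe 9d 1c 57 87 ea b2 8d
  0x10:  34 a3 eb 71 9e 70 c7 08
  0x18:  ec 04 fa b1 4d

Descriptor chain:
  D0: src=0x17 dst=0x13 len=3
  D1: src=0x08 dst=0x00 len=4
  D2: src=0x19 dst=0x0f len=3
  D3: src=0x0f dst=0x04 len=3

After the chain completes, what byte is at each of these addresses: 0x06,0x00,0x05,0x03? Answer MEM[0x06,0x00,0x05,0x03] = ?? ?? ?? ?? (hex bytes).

MEM[0x06,0x00,0x05,0x03] = b1 fe fa 57

D0: mem[0x13..0x15] <- [08 ec 04]
D1: mem[0x00..0x03] <- [fe 9d 1c 57]
D2: mem[0x0f..0x11] <- [04 fa b1]
D3: mem[0x04..0x06] <- [04 fa b1]
query mem[0x06]=0xb1, mem[0x00]=0xfe, mem[0x05]=0xfa, mem[0x03]=0x57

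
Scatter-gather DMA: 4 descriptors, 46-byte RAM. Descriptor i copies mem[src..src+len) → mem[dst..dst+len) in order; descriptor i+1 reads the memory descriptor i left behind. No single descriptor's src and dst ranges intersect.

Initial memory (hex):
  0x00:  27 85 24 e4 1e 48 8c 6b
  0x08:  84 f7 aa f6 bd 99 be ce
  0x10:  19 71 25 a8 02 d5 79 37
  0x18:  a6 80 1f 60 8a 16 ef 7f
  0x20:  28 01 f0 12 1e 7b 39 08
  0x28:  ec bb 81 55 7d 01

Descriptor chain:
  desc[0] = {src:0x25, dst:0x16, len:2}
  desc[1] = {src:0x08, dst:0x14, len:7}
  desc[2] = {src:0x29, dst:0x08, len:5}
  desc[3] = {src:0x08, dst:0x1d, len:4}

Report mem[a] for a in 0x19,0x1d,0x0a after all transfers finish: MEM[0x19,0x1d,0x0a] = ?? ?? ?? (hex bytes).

D0: mem[0x16..0x17] <- [7b 39]
D1: mem[0x14..0x1a] <- [84 f7 aa f6 bd 99 be]
D2: mem[0x08..0x0c] <- [bb 81 55 7d 01]
D3: mem[0x1d..0x20] <- [bb 81 55 7d]
query mem[0x19]=0x99, mem[0x1d]=0xbb, mem[0x0a]=0x55

MEM[0x19,0x1d,0x0a] = 99 bb 55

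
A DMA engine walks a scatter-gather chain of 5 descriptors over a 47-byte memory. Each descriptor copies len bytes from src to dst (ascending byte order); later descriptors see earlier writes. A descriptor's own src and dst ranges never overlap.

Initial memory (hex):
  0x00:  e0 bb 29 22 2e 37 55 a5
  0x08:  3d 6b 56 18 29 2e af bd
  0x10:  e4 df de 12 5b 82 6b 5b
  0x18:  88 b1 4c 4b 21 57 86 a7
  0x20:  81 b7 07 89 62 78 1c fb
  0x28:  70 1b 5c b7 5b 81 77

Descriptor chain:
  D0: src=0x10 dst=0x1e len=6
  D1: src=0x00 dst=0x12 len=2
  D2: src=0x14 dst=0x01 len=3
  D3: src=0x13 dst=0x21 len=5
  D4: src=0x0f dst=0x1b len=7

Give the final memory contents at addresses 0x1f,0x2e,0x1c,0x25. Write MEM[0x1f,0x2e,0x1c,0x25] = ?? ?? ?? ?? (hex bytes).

MEM[0x1f,0x2e,0x1c,0x25] = bb 77 e4 5b

D0: mem[0x1e..0x23] <- [e4 df de 12 5b 82]
D1: mem[0x12..0x13] <- [e0 bb]
D2: mem[0x01..0x03] <- [5b 82 6b]
D3: mem[0x21..0x25] <- [bb 5b 82 6b 5b]
D4: mem[0x1b..0x21] <- [bd e4 df e0 bb 5b 82]
query mem[0x1f]=0xbb, mem[0x2e]=0x77, mem[0x1c]=0xe4, mem[0x25]=0x5b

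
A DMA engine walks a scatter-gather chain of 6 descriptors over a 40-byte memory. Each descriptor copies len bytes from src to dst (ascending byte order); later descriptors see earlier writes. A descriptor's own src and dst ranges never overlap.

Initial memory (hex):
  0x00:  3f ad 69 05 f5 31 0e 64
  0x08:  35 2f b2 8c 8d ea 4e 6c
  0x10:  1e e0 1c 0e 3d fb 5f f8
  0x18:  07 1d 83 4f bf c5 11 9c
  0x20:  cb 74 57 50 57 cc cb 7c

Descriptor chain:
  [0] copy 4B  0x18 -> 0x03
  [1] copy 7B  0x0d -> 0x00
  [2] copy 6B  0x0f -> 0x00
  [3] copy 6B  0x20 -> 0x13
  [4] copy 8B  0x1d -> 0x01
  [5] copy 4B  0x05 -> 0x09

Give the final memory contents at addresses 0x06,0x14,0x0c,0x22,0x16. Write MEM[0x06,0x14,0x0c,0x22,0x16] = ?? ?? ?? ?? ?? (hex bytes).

MEM[0x06,0x14,0x0c,0x22,0x16] = 57 74 57 57 50

[0] 0x18->0x03 len=4 : 07 1d 83 4f
[1] 0x0d->0x00 len=7 : ea 4e 6c 1e e0 1c 0e
[2] 0x0f->0x00 len=6 : 6c 1e e0 1c 0e 3d
[3] 0x20->0x13 len=6 : cb 74 57 50 57 cc
[4] 0x1d->0x01 len=8 : c5 11 9c cb 74 57 50 57
[5] 0x05->0x09 len=4 : 74 57 50 57
query mem[0x06]=0x57, mem[0x14]=0x74, mem[0x0c]=0x57, mem[0x22]=0x57, mem[0x16]=0x50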